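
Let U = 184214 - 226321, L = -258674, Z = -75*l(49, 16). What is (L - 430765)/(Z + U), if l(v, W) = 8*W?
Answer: 689439/51707 ≈ 13.334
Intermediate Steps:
Z = -9600 (Z = -600*16 = -75*128 = -9600)
U = -42107
(L - 430765)/(Z + U) = (-258674 - 430765)/(-9600 - 42107) = -689439/(-51707) = -689439*(-1/51707) = 689439/51707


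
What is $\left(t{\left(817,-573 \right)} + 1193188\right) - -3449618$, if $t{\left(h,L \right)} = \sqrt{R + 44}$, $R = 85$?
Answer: $4642806 + \sqrt{129} \approx 4.6428 \cdot 10^{6}$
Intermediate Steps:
$t{\left(h,L \right)} = \sqrt{129}$ ($t{\left(h,L \right)} = \sqrt{85 + 44} = \sqrt{129}$)
$\left(t{\left(817,-573 \right)} + 1193188\right) - -3449618 = \left(\sqrt{129} + 1193188\right) - -3449618 = \left(1193188 + \sqrt{129}\right) + 3449618 = 4642806 + \sqrt{129}$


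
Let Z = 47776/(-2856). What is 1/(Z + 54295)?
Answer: 357/19377343 ≈ 1.8424e-5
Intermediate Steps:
Z = -5972/357 (Z = 47776*(-1/2856) = -5972/357 ≈ -16.728)
1/(Z + 54295) = 1/(-5972/357 + 54295) = 1/(19377343/357) = 357/19377343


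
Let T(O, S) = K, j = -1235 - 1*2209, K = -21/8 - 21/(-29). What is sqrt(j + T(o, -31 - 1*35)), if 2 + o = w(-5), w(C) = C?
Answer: I*sqrt(46368042)/116 ≈ 58.702*I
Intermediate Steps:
o = -7 (o = -2 - 5 = -7)
K = -441/232 (K = -21*1/8 - 21*(-1/29) = -21/8 + 21/29 = -441/232 ≈ -1.9009)
j = -3444 (j = -1235 - 2209 = -3444)
T(O, S) = -441/232
sqrt(j + T(o, -31 - 1*35)) = sqrt(-3444 - 441/232) = sqrt(-799449/232) = I*sqrt(46368042)/116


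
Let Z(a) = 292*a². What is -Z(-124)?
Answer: -4489792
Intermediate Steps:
-Z(-124) = -292*(-124)² = -292*15376 = -1*4489792 = -4489792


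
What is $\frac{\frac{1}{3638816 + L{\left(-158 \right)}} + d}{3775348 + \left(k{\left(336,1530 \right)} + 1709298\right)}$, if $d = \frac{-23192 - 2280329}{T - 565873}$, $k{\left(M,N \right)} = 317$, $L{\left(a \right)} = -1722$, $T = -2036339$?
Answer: $\frac{4189062505093}{25956187777353979332} \approx 1.6139 \cdot 10^{-7}$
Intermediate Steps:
$d = \frac{2303521}{2602212}$ ($d = \frac{-23192 - 2280329}{-2036339 - 565873} = - \frac{2303521}{-2602212} = \left(-2303521\right) \left(- \frac{1}{2602212}\right) = \frac{2303521}{2602212} \approx 0.88522$)
$\frac{\frac{1}{3638816 + L{\left(-158 \right)}} + d}{3775348 + \left(k{\left(336,1530 \right)} + 1709298\right)} = \frac{\frac{1}{3638816 - 1722} + \frac{2303521}{2602212}}{3775348 + \left(317 + 1709298\right)} = \frac{\frac{1}{3637094} + \frac{2303521}{2602212}}{3775348 + 1709615} = \frac{\frac{1}{3637094} + \frac{2303521}{2602212}}{5484963} = \frac{4189062505093}{4732244825964} \cdot \frac{1}{5484963} = \frac{4189062505093}{25956187777353979332}$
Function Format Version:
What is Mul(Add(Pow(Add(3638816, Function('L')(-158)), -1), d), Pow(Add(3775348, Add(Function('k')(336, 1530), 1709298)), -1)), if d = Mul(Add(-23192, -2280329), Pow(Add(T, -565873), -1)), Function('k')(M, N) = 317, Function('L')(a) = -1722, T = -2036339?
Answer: Rational(4189062505093, 25956187777353979332) ≈ 1.6139e-7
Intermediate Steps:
d = Rational(2303521, 2602212) (d = Mul(Add(-23192, -2280329), Pow(Add(-2036339, -565873), -1)) = Mul(-2303521, Pow(-2602212, -1)) = Mul(-2303521, Rational(-1, 2602212)) = Rational(2303521, 2602212) ≈ 0.88522)
Mul(Add(Pow(Add(3638816, Function('L')(-158)), -1), d), Pow(Add(3775348, Add(Function('k')(336, 1530), 1709298)), -1)) = Mul(Add(Pow(Add(3638816, -1722), -1), Rational(2303521, 2602212)), Pow(Add(3775348, Add(317, 1709298)), -1)) = Mul(Add(Pow(3637094, -1), Rational(2303521, 2602212)), Pow(Add(3775348, 1709615), -1)) = Mul(Add(Rational(1, 3637094), Rational(2303521, 2602212)), Pow(5484963, -1)) = Mul(Rational(4189062505093, 4732244825964), Rational(1, 5484963)) = Rational(4189062505093, 25956187777353979332)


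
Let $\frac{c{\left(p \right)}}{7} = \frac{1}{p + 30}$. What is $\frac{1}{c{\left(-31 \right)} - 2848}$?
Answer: $- \frac{1}{2855} \approx -0.00035026$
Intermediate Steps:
$c{\left(p \right)} = \frac{7}{30 + p}$ ($c{\left(p \right)} = \frac{7}{p + 30} = \frac{7}{30 + p}$)
$\frac{1}{c{\left(-31 \right)} - 2848} = \frac{1}{\frac{7}{30 - 31} - 2848} = \frac{1}{\frac{7}{-1} - 2848} = \frac{1}{7 \left(-1\right) - 2848} = \frac{1}{-7 - 2848} = \frac{1}{-2855} = - \frac{1}{2855}$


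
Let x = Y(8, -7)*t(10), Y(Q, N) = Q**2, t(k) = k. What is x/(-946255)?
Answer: -128/189251 ≈ -0.00067635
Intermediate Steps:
x = 640 (x = 8**2*10 = 64*10 = 640)
x/(-946255) = 640/(-946255) = 640*(-1/946255) = -128/189251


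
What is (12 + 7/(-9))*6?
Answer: 202/3 ≈ 67.333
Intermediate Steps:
(12 + 7/(-9))*6 = (12 + 7*(-1/9))*6 = (12 - 7/9)*6 = (101/9)*6 = 202/3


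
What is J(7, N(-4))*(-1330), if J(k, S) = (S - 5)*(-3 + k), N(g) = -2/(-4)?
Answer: 23940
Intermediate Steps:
N(g) = ½ (N(g) = -2*(-¼) = ½)
J(k, S) = (-5 + S)*(-3 + k)
J(7, N(-4))*(-1330) = (15 - 5*7 - 3*½ + (½)*7)*(-1330) = (15 - 35 - 3/2 + 7/2)*(-1330) = -18*(-1330) = 23940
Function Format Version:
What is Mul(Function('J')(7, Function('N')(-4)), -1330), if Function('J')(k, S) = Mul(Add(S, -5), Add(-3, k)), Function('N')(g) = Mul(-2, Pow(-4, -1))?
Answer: 23940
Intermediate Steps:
Function('N')(g) = Rational(1, 2) (Function('N')(g) = Mul(-2, Rational(-1, 4)) = Rational(1, 2))
Function('J')(k, S) = Mul(Add(-5, S), Add(-3, k))
Mul(Function('J')(7, Function('N')(-4)), -1330) = Mul(Add(15, Mul(-5, 7), Mul(-3, Rational(1, 2)), Mul(Rational(1, 2), 7)), -1330) = Mul(Add(15, -35, Rational(-3, 2), Rational(7, 2)), -1330) = Mul(-18, -1330) = 23940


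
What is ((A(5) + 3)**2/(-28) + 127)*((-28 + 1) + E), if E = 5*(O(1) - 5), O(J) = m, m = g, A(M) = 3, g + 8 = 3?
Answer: -9680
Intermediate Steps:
g = -5 (g = -8 + 3 = -5)
m = -5
O(J) = -5
E = -50 (E = 5*(-5 - 5) = 5*(-10) = -50)
((A(5) + 3)**2/(-28) + 127)*((-28 + 1) + E) = ((3 + 3)**2/(-28) + 127)*((-28 + 1) - 50) = (6**2*(-1/28) + 127)*(-27 - 50) = (36*(-1/28) + 127)*(-77) = (-9/7 + 127)*(-77) = (880/7)*(-77) = -9680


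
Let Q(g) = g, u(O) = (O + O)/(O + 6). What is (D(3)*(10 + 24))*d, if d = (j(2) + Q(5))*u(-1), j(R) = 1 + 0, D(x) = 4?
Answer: -1632/5 ≈ -326.40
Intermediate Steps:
u(O) = 2*O/(6 + O) (u(O) = (2*O)/(6 + O) = 2*O/(6 + O))
j(R) = 1
d = -12/5 (d = (1 + 5)*(2*(-1)/(6 - 1)) = 6*(2*(-1)/5) = 6*(2*(-1)*(⅕)) = 6*(-⅖) = -12/5 ≈ -2.4000)
(D(3)*(10 + 24))*d = (4*(10 + 24))*(-12/5) = (4*34)*(-12/5) = 136*(-12/5) = -1632/5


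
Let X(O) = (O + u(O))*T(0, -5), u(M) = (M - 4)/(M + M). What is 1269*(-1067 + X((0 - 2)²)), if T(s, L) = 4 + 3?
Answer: -1318491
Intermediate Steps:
T(s, L) = 7
u(M) = (-4 + M)/(2*M) (u(M) = (-4 + M)/((2*M)) = (-4 + M)*(1/(2*M)) = (-4 + M)/(2*M))
X(O) = 7*O + 7*(-4 + O)/(2*O) (X(O) = (O + (-4 + O)/(2*O))*7 = 7*O + 7*(-4 + O)/(2*O))
1269*(-1067 + X((0 - 2)²)) = 1269*(-1067 + (7/2 - 14/(0 - 2)² + 7*(0 - 2)²)) = 1269*(-1067 + (7/2 - 14/((-2)²) + 7*(-2)²)) = 1269*(-1067 + (7/2 - 14/4 + 7*4)) = 1269*(-1067 + (7/2 - 14*¼ + 28)) = 1269*(-1067 + (7/2 - 7/2 + 28)) = 1269*(-1067 + 28) = 1269*(-1039) = -1318491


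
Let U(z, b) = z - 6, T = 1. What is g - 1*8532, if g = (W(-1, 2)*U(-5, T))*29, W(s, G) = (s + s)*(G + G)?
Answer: -5980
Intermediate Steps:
W(s, G) = 4*G*s (W(s, G) = (2*s)*(2*G) = 4*G*s)
U(z, b) = -6 + z
g = 2552 (g = ((4*2*(-1))*(-6 - 5))*29 = -8*(-11)*29 = 88*29 = 2552)
g - 1*8532 = 2552 - 1*8532 = 2552 - 8532 = -5980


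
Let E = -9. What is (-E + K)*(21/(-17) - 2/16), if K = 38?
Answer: -8695/136 ≈ -63.934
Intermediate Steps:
(-E + K)*(21/(-17) - 2/16) = (-1*(-9) + 38)*(21/(-17) - 2/16) = (9 + 38)*(21*(-1/17) - 2*1/16) = 47*(-21/17 - 1/8) = 47*(-185/136) = -8695/136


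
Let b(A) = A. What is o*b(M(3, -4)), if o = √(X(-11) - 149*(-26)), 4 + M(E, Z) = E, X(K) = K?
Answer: -√3863 ≈ -62.153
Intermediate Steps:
M(E, Z) = -4 + E
o = √3863 (o = √(-11 - 149*(-26)) = √(-11 + 3874) = √3863 ≈ 62.153)
o*b(M(3, -4)) = √3863*(-4 + 3) = √3863*(-1) = -√3863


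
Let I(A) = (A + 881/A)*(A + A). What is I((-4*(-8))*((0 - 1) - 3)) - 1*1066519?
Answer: -1031989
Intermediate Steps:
I(A) = 2*A*(A + 881/A) (I(A) = (A + 881/A)*(2*A) = 2*A*(A + 881/A))
I((-4*(-8))*((0 - 1) - 3)) - 1*1066519 = (1762 + 2*((-4*(-8))*((0 - 1) - 3))²) - 1*1066519 = (1762 + 2*(32*(-1 - 3))²) - 1066519 = (1762 + 2*(32*(-4))²) - 1066519 = (1762 + 2*(-128)²) - 1066519 = (1762 + 2*16384) - 1066519 = (1762 + 32768) - 1066519 = 34530 - 1066519 = -1031989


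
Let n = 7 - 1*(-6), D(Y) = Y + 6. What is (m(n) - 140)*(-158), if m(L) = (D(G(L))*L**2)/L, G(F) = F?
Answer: -16906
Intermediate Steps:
D(Y) = 6 + Y
n = 13 (n = 7 + 6 = 13)
m(L) = L*(6 + L) (m(L) = ((6 + L)*L**2)/L = (L**2*(6 + L))/L = L*(6 + L))
(m(n) - 140)*(-158) = (13*(6 + 13) - 140)*(-158) = (13*19 - 140)*(-158) = (247 - 140)*(-158) = 107*(-158) = -16906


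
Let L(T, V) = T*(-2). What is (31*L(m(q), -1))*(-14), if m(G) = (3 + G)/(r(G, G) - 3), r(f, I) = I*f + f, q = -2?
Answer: -868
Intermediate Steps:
r(f, I) = f + I*f
m(G) = (3 + G)/(-3 + G*(1 + G)) (m(G) = (3 + G)/(G*(1 + G) - 3) = (3 + G)/(-3 + G*(1 + G)))
L(T, V) = -2*T
(31*L(m(q), -1))*(-14) = (31*(-2*(3 - 2)/(-3 - 2*(1 - 2))))*(-14) = (31*(-2/(-3 - 2*(-1))))*(-14) = (31*(-2/(-3 + 2)))*(-14) = (31*(-2/(-1)))*(-14) = (31*(-(-2)))*(-14) = (31*(-2*(-1)))*(-14) = (31*2)*(-14) = 62*(-14) = -868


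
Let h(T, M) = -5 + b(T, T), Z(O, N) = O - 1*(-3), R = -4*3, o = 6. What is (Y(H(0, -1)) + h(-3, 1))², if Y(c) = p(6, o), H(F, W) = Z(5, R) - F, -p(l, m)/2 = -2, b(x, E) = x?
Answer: 16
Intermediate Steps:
R = -12
p(l, m) = 4 (p(l, m) = -2*(-2) = 4)
Z(O, N) = 3 + O (Z(O, N) = O + 3 = 3 + O)
h(T, M) = -5 + T
H(F, W) = 8 - F (H(F, W) = (3 + 5) - F = 8 - F)
Y(c) = 4
(Y(H(0, -1)) + h(-3, 1))² = (4 + (-5 - 3))² = (4 - 8)² = (-4)² = 16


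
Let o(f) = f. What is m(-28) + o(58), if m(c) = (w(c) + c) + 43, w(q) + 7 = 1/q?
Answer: 1847/28 ≈ 65.964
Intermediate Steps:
w(q) = -7 + 1/q
m(c) = 36 + c + 1/c (m(c) = ((-7 + 1/c) + c) + 43 = (-7 + c + 1/c) + 43 = 36 + c + 1/c)
m(-28) + o(58) = (36 - 28 + 1/(-28)) + 58 = (36 - 28 - 1/28) + 58 = 223/28 + 58 = 1847/28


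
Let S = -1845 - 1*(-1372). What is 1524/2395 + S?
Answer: -1131311/2395 ≈ -472.36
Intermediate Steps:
S = -473 (S = -1845 + 1372 = -473)
1524/2395 + S = 1524/2395 - 473 = -1131311/2395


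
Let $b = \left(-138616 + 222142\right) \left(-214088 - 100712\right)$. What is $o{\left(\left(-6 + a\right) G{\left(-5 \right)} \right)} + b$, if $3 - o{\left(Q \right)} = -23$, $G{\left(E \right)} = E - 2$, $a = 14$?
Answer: $-26293984774$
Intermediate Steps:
$G{\left(E \right)} = -2 + E$ ($G{\left(E \right)} = E - 2 = -2 + E$)
$b = -26293984800$ ($b = 83526 \left(-314800\right) = -26293984800$)
$o{\left(Q \right)} = 26$ ($o{\left(Q \right)} = 3 - -23 = 3 + 23 = 26$)
$o{\left(\left(-6 + a\right) G{\left(-5 \right)} \right)} + b = 26 - 26293984800 = -26293984774$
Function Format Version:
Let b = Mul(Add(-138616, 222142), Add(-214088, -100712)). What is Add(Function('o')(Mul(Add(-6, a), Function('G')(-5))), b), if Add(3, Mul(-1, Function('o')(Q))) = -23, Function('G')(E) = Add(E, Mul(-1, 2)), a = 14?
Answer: -26293984774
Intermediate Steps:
Function('G')(E) = Add(-2, E) (Function('G')(E) = Add(E, -2) = Add(-2, E))
b = -26293984800 (b = Mul(83526, -314800) = -26293984800)
Function('o')(Q) = 26 (Function('o')(Q) = Add(3, Mul(-1, -23)) = Add(3, 23) = 26)
Add(Function('o')(Mul(Add(-6, a), Function('G')(-5))), b) = Add(26, -26293984800) = -26293984774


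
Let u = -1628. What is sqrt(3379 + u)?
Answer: sqrt(1751) ≈ 41.845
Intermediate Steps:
sqrt(3379 + u) = sqrt(3379 - 1628) = sqrt(1751)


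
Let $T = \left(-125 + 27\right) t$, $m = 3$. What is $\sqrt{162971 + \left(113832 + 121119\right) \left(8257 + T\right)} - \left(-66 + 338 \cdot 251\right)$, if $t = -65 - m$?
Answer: $-84772 + \sqrt{3505866842} \approx -25562.0$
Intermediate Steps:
$t = -68$ ($t = -65 - 3 = -68$)
$T = 6664$ ($T = \left(-125 + 27\right) \left(-68\right) = \left(-98\right) \left(-68\right) = 6664$)
$\sqrt{162971 + \left(113832 + 121119\right) \left(8257 + T\right)} - \left(-66 + 338 \cdot 251\right) = \sqrt{162971 + \left(113832 + 121119\right) \left(8257 + 6664\right)} - \left(-66 + 338 \cdot 251\right) = \sqrt{162971 + 234951 \cdot 14921} - \left(-66 + 84838\right) = \sqrt{162971 + 3505703871} - 84772 = \sqrt{3505866842} - 84772 = -84772 + \sqrt{3505866842}$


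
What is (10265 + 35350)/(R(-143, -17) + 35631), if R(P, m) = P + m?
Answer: 45615/35471 ≈ 1.2860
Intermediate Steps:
(10265 + 35350)/(R(-143, -17) + 35631) = (10265 + 35350)/((-143 - 17) + 35631) = 45615/(-160 + 35631) = 45615/35471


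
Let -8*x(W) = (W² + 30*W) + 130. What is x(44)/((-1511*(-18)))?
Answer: -1693/108792 ≈ -0.015562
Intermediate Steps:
x(W) = -65/4 - 15*W/4 - W²/8 (x(W) = -((W² + 30*W) + 130)/8 = -(130 + W² + 30*W)/8 = -65/4 - 15*W/4 - W²/8)
x(44)/((-1511*(-18))) = (-65/4 - 15/4*44 - ⅛*44²)/((-1511*(-18))) = (-65/4 - 165 - ⅛*1936)/27198 = (-65/4 - 165 - 242)*(1/27198) = -1693/4*1/27198 = -1693/108792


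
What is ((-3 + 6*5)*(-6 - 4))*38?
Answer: -10260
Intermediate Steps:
((-3 + 6*5)*(-6 - 4))*38 = ((-3 + 30)*(-10))*38 = (27*(-10))*38 = -270*38 = -10260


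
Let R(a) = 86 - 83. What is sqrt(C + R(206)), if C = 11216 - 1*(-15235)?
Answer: sqrt(26454) ≈ 162.65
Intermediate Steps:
R(a) = 3
C = 26451 (C = 11216 + 15235 = 26451)
sqrt(C + R(206)) = sqrt(26451 + 3) = sqrt(26454)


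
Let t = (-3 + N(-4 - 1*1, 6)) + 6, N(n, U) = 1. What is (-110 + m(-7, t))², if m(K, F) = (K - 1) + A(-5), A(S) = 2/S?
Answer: 350464/25 ≈ 14019.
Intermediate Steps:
t = 4 (t = (-3 + 1) + 6 = -2 + 6 = 4)
m(K, F) = -7/5 + K (m(K, F) = (K - 1) + 2/(-5) = (-1 + K) + 2*(-⅕) = (-1 + K) - ⅖ = -7/5 + K)
(-110 + m(-7, t))² = (-110 + (-7/5 - 7))² = (-110 - 42/5)² = (-592/5)² = 350464/25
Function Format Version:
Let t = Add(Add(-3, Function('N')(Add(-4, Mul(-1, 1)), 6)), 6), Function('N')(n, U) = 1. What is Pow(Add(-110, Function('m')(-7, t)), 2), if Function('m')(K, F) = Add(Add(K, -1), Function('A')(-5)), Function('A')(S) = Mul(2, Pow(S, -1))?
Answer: Rational(350464, 25) ≈ 14019.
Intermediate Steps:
t = 4 (t = Add(Add(-3, 1), 6) = Add(-2, 6) = 4)
Function('m')(K, F) = Add(Rational(-7, 5), K) (Function('m')(K, F) = Add(Add(K, -1), Mul(2, Pow(-5, -1))) = Add(Add(-1, K), Mul(2, Rational(-1, 5))) = Add(Add(-1, K), Rational(-2, 5)) = Add(Rational(-7, 5), K))
Pow(Add(-110, Function('m')(-7, t)), 2) = Pow(Add(-110, Add(Rational(-7, 5), -7)), 2) = Pow(Add(-110, Rational(-42, 5)), 2) = Pow(Rational(-592, 5), 2) = Rational(350464, 25)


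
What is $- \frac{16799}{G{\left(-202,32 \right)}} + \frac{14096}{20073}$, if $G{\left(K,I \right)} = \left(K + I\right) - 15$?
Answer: $\frac{339814087}{3713505} \approx 91.508$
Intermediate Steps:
$G{\left(K,I \right)} = -15 + I + K$ ($G{\left(K,I \right)} = \left(I + K\right) - 15 = -15 + I + K$)
$- \frac{16799}{G{\left(-202,32 \right)}} + \frac{14096}{20073} = - \frac{16799}{-15 + 32 - 202} + \frac{14096}{20073} = - \frac{16799}{-185} + 14096 \cdot \frac{1}{20073} = \left(-16799\right) \left(- \frac{1}{185}\right) + \frac{14096}{20073} = \frac{16799}{185} + \frac{14096}{20073} = \frac{339814087}{3713505}$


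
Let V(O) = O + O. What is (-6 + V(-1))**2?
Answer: 64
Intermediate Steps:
V(O) = 2*O
(-6 + V(-1))**2 = (-6 + 2*(-1))**2 = (-6 - 2)**2 = (-8)**2 = 64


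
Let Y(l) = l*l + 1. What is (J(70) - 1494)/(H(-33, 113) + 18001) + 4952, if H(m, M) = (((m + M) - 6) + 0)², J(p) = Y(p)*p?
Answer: 116599680/23477 ≈ 4966.5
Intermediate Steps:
Y(l) = 1 + l² (Y(l) = l² + 1 = 1 + l²)
J(p) = p*(1 + p²) (J(p) = (1 + p²)*p = p*(1 + p²))
H(m, M) = (-6 + M + m)² (H(m, M) = (((M + m) - 6) + 0)² = ((-6 + M + m) + 0)² = (-6 + M + m)²)
(J(70) - 1494)/(H(-33, 113) + 18001) + 4952 = ((70 + 70³) - 1494)/((-6 + 113 - 33)² + 18001) + 4952 = ((70 + 343000) - 1494)/(74² + 18001) + 4952 = (343070 - 1494)/(5476 + 18001) + 4952 = 341576/23477 + 4952 = 116599680/23477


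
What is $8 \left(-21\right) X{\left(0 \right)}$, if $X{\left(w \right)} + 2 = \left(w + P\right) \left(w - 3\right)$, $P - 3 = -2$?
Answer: $840$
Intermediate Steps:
$P = 1$ ($P = 3 - 2 = 1$)
$X{\left(w \right)} = -2 + \left(1 + w\right) \left(-3 + w\right)$ ($X{\left(w \right)} = -2 + \left(w + 1\right) \left(w - 3\right) = -2 + \left(1 + w\right) \left(-3 + w\right)$)
$8 \left(-21\right) X{\left(0 \right)} = 8 \left(-21\right) \left(-5 + 0^{2} - 0\right) = - 168 \left(-5 + 0 + 0\right) = \left(-168\right) \left(-5\right) = 840$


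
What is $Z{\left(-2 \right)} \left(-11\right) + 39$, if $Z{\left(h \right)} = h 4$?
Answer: $127$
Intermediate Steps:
$Z{\left(h \right)} = 4 h$
$Z{\left(-2 \right)} \left(-11\right) + 39 = 4 \left(-2\right) \left(-11\right) + 39 = \left(-8\right) \left(-11\right) + 39 = 88 + 39 = 127$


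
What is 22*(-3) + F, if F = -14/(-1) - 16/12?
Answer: -160/3 ≈ -53.333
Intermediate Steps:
F = 38/3 (F = -14*(-1) - 16*1/12 = 14 - 4/3 = 38/3 ≈ 12.667)
22*(-3) + F = 22*(-3) + 38/3 = -66 + 38/3 = -160/3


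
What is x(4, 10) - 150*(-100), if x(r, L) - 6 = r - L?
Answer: 15000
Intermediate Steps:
x(r, L) = 6 + r - L (x(r, L) = 6 + (r - L) = 6 + r - L)
x(4, 10) - 150*(-100) = (6 + 4 - 1*10) - 150*(-100) = (6 + 4 - 10) + 15000 = 0 + 15000 = 15000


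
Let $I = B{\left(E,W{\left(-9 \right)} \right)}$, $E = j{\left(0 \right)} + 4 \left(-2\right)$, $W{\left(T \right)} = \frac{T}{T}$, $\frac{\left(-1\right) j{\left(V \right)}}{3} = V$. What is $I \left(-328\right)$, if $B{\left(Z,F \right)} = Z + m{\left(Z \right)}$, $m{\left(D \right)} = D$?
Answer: $5248$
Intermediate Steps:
$j{\left(V \right)} = - 3 V$
$W{\left(T \right)} = 1$
$E = -8$ ($E = \left(-3\right) 0 + 4 \left(-2\right) = 0 - 8 = -8$)
$B{\left(Z,F \right)} = 2 Z$ ($B{\left(Z,F \right)} = Z + Z = 2 Z$)
$I = -16$ ($I = 2 \left(-8\right) = -16$)
$I \left(-328\right) = \left(-16\right) \left(-328\right) = 5248$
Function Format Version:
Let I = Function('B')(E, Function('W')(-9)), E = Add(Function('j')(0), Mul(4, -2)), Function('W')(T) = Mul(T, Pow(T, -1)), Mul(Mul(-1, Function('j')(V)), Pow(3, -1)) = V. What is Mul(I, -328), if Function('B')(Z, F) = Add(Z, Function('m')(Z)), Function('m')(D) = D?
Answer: 5248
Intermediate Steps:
Function('j')(V) = Mul(-3, V)
Function('W')(T) = 1
E = -8 (E = Add(Mul(-3, 0), Mul(4, -2)) = Add(0, -8) = -8)
Function('B')(Z, F) = Mul(2, Z) (Function('B')(Z, F) = Add(Z, Z) = Mul(2, Z))
I = -16 (I = Mul(2, -8) = -16)
Mul(I, -328) = Mul(-16, -328) = 5248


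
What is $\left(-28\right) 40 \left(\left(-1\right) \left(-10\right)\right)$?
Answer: $-11200$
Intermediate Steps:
$\left(-28\right) 40 \left(\left(-1\right) \left(-10\right)\right) = \left(-1120\right) 10 = -11200$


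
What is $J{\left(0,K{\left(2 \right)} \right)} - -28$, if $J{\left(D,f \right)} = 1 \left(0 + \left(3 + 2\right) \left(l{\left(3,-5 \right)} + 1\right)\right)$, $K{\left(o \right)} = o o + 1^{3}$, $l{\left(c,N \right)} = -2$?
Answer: $23$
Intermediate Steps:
$K{\left(o \right)} = 1 + o^{2}$ ($K{\left(o \right)} = o^{2} + 1 = 1 + o^{2}$)
$J{\left(D,f \right)} = -5$ ($J{\left(D,f \right)} = 1 \left(0 + \left(3 + 2\right) \left(-2 + 1\right)\right) = 1 \left(0 + 5 \left(-1\right)\right) = 1 \left(0 - 5\right) = 1 \left(-5\right) = -5$)
$J{\left(0,K{\left(2 \right)} \right)} - -28 = -5 - -28 = -5 + 28 = 23$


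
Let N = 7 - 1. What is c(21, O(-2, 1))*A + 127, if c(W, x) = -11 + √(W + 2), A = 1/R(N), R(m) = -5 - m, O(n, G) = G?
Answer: 128 - √23/11 ≈ 127.56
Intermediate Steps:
N = 6
A = -1/11 (A = 1/(-5 - 1*6) = 1/(-5 - 6) = 1/(-11) = -1/11 ≈ -0.090909)
c(W, x) = -11 + √(2 + W)
c(21, O(-2, 1))*A + 127 = (-11 + √(2 + 21))*(-1/11) + 127 = (-11 + √23)*(-1/11) + 127 = (1 - √23/11) + 127 = 128 - √23/11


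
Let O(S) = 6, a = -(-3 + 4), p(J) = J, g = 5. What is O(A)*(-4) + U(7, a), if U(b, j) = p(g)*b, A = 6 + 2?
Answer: 11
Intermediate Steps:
A = 8
a = -1 (a = -1*1 = -1)
U(b, j) = 5*b
O(A)*(-4) + U(7, a) = 6*(-4) + 5*7 = -24 + 35 = 11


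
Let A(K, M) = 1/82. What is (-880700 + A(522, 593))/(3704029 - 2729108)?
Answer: -72217399/79943522 ≈ -0.90336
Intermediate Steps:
A(K, M) = 1/82
(-880700 + A(522, 593))/(3704029 - 2729108) = (-880700 + 1/82)/(3704029 - 2729108) = -72217399/82/974921 = -72217399/82*1/974921 = -72217399/79943522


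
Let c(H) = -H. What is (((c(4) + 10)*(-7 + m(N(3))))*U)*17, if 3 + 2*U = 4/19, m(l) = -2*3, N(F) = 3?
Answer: 35139/19 ≈ 1849.4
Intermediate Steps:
m(l) = -6
U = -53/38 (U = -3/2 + (4/19)/2 = -3/2 + (4*(1/19))/2 = -3/2 + (1/2)*(4/19) = -3/2 + 2/19 = -53/38 ≈ -1.3947)
(((c(4) + 10)*(-7 + m(N(3))))*U)*17 = (((-1*4 + 10)*(-7 - 6))*(-53/38))*17 = (((-4 + 10)*(-13))*(-53/38))*17 = ((6*(-13))*(-53/38))*17 = -78*(-53/38)*17 = (2067/19)*17 = 35139/19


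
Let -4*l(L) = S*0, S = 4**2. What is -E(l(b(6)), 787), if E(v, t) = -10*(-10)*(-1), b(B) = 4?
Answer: 100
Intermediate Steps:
S = 16
l(L) = 0 (l(L) = -4*0 = -1/4*0 = 0)
E(v, t) = -100 (E(v, t) = 100*(-1) = -100)
-E(l(b(6)), 787) = -1*(-100) = 100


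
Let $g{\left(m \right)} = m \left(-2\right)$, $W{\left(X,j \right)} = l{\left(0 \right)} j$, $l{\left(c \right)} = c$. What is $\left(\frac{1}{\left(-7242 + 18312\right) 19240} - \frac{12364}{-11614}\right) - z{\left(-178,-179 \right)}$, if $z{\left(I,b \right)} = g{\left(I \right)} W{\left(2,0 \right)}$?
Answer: $\frac{1316684403407}{1236814347600} \approx 1.0646$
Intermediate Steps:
$W{\left(X,j \right)} = 0$ ($W{\left(X,j \right)} = 0 j = 0$)
$g{\left(m \right)} = - 2 m$
$z{\left(I,b \right)} = 0$ ($z{\left(I,b \right)} = - 2 I 0 = 0$)
$\left(\frac{1}{\left(-7242 + 18312\right) 19240} - \frac{12364}{-11614}\right) - z{\left(-178,-179 \right)} = \left(\frac{1}{\left(-7242 + 18312\right) 19240} - \frac{12364}{-11614}\right) - 0 = \left(\frac{1}{11070} \cdot \frac{1}{19240} - - \frac{6182}{5807}\right) + 0 = \left(\frac{1}{11070} \cdot \frac{1}{19240} + \frac{6182}{5807}\right) + 0 = \left(\frac{1}{212986800} + \frac{6182}{5807}\right) + 0 = \frac{1316684403407}{1236814347600} + 0 = \frac{1316684403407}{1236814347600}$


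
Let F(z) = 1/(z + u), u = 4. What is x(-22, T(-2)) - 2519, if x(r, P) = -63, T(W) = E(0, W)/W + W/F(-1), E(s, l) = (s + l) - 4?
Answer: -2582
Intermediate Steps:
E(s, l) = -4 + l + s (E(s, l) = (l + s) - 4 = -4 + l + s)
F(z) = 1/(4 + z) (F(z) = 1/(z + 4) = 1/(4 + z))
T(W) = 3*W + (-4 + W)/W (T(W) = (-4 + W + 0)/W + W/(1/(4 - 1)) = (-4 + W)/W + W/(1/3) = (-4 + W)/W + W/(⅓) = (-4 + W)/W + W*3 = (-4 + W)/W + 3*W = 3*W + (-4 + W)/W)
x(-22, T(-2)) - 2519 = -63 - 2519 = -2582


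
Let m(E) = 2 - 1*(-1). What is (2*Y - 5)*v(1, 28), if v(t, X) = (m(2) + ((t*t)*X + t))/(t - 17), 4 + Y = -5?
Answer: 46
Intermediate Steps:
Y = -9 (Y = -4 - 5 = -9)
m(E) = 3 (m(E) = 2 + 1 = 3)
v(t, X) = (3 + t + X*t²)/(-17 + t) (v(t, X) = (3 + ((t*t)*X + t))/(t - 17) = (3 + (t²*X + t))/(-17 + t) = (3 + (X*t² + t))/(-17 + t) = (3 + (t + X*t²))/(-17 + t) = (3 + t + X*t²)/(-17 + t))
(2*Y - 5)*v(1, 28) = (2*(-9) - 5)*((3 + 1 + 28*1²)/(-17 + 1)) = (-18 - 5)*((3 + 1 + 28*1)/(-16)) = -(-23)*(3 + 1 + 28)/16 = -(-23)*32/16 = -23*(-2) = 46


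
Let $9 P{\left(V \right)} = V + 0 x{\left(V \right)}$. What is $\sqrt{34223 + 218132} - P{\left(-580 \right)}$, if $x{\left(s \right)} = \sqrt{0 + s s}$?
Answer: $\frac{580}{9} + \sqrt{252355} \approx 566.79$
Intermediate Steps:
$x{\left(s \right)} = \sqrt{s^{2}}$ ($x{\left(s \right)} = \sqrt{0 + s^{2}} = \sqrt{s^{2}}$)
$P{\left(V \right)} = \frac{V}{9}$ ($P{\left(V \right)} = \frac{V + 0 \sqrt{V^{2}}}{9} = \frac{V + 0}{9} = \frac{V}{9}$)
$\sqrt{34223 + 218132} - P{\left(-580 \right)} = \sqrt{34223 + 218132} - \frac{1}{9} \left(-580\right) = \sqrt{252355} - - \frac{580}{9} = \sqrt{252355} + \frac{580}{9} = \frac{580}{9} + \sqrt{252355}$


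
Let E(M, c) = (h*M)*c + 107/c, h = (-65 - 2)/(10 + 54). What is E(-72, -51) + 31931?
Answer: 11458589/408 ≈ 28085.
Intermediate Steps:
h = -67/64 ≈ -1.0469
E(M, c) = 107/c - 67*M*c/64 (E(M, c) = (-67*M/64)*c + 107/c = -67*M*c/64 + 107/c = 107/c - 67*M*c/64)
E(-72, -51) + 31931 = (107/(-51) - 67/64*(-72)*(-51)) + 31931 = (107*(-1/51) - 30753/8) + 31931 = (-107/51 - 30753/8) + 31931 = -1569259/408 + 31931 = 11458589/408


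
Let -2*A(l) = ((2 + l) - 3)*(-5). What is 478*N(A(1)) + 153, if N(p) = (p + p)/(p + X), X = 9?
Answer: 153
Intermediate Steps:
A(l) = -5/2 + 5*l/2 (A(l) = -((2 + l) - 3)*(-5)/2 = -(-1 + l)*(-5)/2 = -(5 - 5*l)/2 = -5/2 + 5*l/2)
N(p) = 2*p/(9 + p) (N(p) = (p + p)/(p + 9) = (2*p)/(9 + p) = 2*p/(9 + p))
478*N(A(1)) + 153 = 478*(2*(-5/2 + (5/2)*1)/(9 + (-5/2 + (5/2)*1))) + 153 = 478*(2*(-5/2 + 5/2)/(9 + (-5/2 + 5/2))) + 153 = 478*(2*0/(9 + 0)) + 153 = 478*(2*0/9) + 153 = 478*(2*0*(1/9)) + 153 = 478*0 + 153 = 0 + 153 = 153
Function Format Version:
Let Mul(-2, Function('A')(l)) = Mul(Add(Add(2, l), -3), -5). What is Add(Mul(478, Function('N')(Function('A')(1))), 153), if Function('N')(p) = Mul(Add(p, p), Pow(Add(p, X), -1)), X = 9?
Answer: 153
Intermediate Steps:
Function('A')(l) = Add(Rational(-5, 2), Mul(Rational(5, 2), l)) (Function('A')(l) = Mul(Rational(-1, 2), Mul(Add(Add(2, l), -3), -5)) = Mul(Rational(-1, 2), Mul(Add(-1, l), -5)) = Mul(Rational(-1, 2), Add(5, Mul(-5, l))) = Add(Rational(-5, 2), Mul(Rational(5, 2), l)))
Function('N')(p) = Mul(2, p, Pow(Add(9, p), -1)) (Function('N')(p) = Mul(Add(p, p), Pow(Add(p, 9), -1)) = Mul(Mul(2, p), Pow(Add(9, p), -1)) = Mul(2, p, Pow(Add(9, p), -1)))
Add(Mul(478, Function('N')(Function('A')(1))), 153) = Add(Mul(478, Mul(2, Add(Rational(-5, 2), Mul(Rational(5, 2), 1)), Pow(Add(9, Add(Rational(-5, 2), Mul(Rational(5, 2), 1))), -1))), 153) = Add(Mul(478, Mul(2, Add(Rational(-5, 2), Rational(5, 2)), Pow(Add(9, Add(Rational(-5, 2), Rational(5, 2))), -1))), 153) = Add(Mul(478, Mul(2, 0, Pow(Add(9, 0), -1))), 153) = Add(Mul(478, Mul(2, 0, Pow(9, -1))), 153) = Add(Mul(478, Mul(2, 0, Rational(1, 9))), 153) = Add(Mul(478, 0), 153) = Add(0, 153) = 153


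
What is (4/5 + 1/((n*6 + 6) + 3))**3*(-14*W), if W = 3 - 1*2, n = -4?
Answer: -18634/3375 ≈ -5.5212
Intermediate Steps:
W = 1 (W = 3 - 2 = 1)
(4/5 + 1/((n*6 + 6) + 3))**3*(-14*W) = (4/5 + 1/((-4*6 + 6) + 3))**3*(-14*1) = (4*(1/5) + 1/((-24 + 6) + 3))**3*(-14) = (4/5 + 1/(-18 + 3))**3*(-14) = (4/5 + 1/(-15))**3*(-14) = (4/5 + 1*(-1/15))**3*(-14) = (4/5 - 1/15)**3*(-14) = (11/15)**3*(-14) = (1331/3375)*(-14) = -18634/3375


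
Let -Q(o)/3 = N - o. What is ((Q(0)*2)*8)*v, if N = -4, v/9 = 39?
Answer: 67392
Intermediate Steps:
v = 351 (v = 9*39 = 351)
Q(o) = 12 + 3*o (Q(o) = -3*(-4 - o) = 12 + 3*o)
((Q(0)*2)*8)*v = (((12 + 3*0)*2)*8)*351 = (((12 + 0)*2)*8)*351 = ((12*2)*8)*351 = (24*8)*351 = 192*351 = 67392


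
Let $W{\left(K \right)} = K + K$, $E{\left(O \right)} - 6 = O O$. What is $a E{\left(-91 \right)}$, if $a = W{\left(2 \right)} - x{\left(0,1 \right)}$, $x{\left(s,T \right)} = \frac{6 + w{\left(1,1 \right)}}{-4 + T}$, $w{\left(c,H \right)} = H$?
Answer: $\frac{157453}{3} \approx 52484.0$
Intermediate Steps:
$E{\left(O \right)} = 6 + O^{2}$ ($E{\left(O \right)} = 6 + O O = 6 + O^{2}$)
$x{\left(s,T \right)} = \frac{7}{-4 + T}$ ($x{\left(s,T \right)} = \frac{6 + 1}{-4 + T} = \frac{7}{-4 + T}$)
$W{\left(K \right)} = 2 K$
$a = \frac{19}{3}$ ($a = 2 \cdot 2 - \frac{7}{-4 + 1} = 4 - \frac{7}{-3} = 4 - 7 \left(- \frac{1}{3}\right) = 4 - - \frac{7}{3} = 4 + \frac{7}{3} = \frac{19}{3} \approx 6.3333$)
$a E{\left(-91 \right)} = \frac{19 \left(6 + \left(-91\right)^{2}\right)}{3} = \frac{19 \left(6 + 8281\right)}{3} = \frac{19}{3} \cdot 8287 = \frac{157453}{3}$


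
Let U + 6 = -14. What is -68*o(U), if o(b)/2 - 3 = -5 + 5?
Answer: -408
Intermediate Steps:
U = -20 (U = -6 - 14 = -20)
o(b) = 6 (o(b) = 6 + 2*(-5 + 5) = 6 + 2*0 = 6 + 0 = 6)
-68*o(U) = -68*6 = -408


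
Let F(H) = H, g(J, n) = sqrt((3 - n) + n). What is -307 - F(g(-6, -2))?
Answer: -307 - sqrt(3) ≈ -308.73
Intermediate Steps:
g(J, n) = sqrt(3)
-307 - F(g(-6, -2)) = -307 - sqrt(3)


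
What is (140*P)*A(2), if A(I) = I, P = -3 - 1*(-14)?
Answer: 3080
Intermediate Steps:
P = 11 (P = -3 + 14 = 11)
(140*P)*A(2) = (140*11)*2 = 1540*2 = 3080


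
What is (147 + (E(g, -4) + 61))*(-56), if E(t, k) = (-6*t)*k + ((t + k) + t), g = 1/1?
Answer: -12880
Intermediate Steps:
g = 1
E(t, k) = k + 2*t - 6*k*t (E(t, k) = -6*k*t + ((k + t) + t) = -6*k*t + (k + 2*t) = k + 2*t - 6*k*t)
(147 + (E(g, -4) + 61))*(-56) = (147 + ((-4 + 2*1 - 6*(-4)*1) + 61))*(-56) = (147 + ((-4 + 2 + 24) + 61))*(-56) = (147 + (22 + 61))*(-56) = (147 + 83)*(-56) = 230*(-56) = -12880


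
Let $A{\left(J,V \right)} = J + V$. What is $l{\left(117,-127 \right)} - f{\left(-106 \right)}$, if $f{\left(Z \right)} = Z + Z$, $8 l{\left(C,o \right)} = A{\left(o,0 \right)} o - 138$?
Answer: $\frac{17687}{8} \approx 2210.9$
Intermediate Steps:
$l{\left(C,o \right)} = - \frac{69}{4} + \frac{o^{2}}{8}$ ($l{\left(C,o \right)} = \frac{\left(o + 0\right) o - 138}{8} = \frac{o o - 138}{8} = \frac{o^{2} - 138}{8} = \frac{-138 + o^{2}}{8} = - \frac{69}{4} + \frac{o^{2}}{8}$)
$f{\left(Z \right)} = 2 Z$
$l{\left(117,-127 \right)} - f{\left(-106 \right)} = \left(- \frac{69}{4} + \frac{\left(-127\right)^{2}}{8}\right) - 2 \left(-106\right) = \left(- \frac{69}{4} + \frac{1}{8} \cdot 16129\right) - -212 = \left(- \frac{69}{4} + \frac{16129}{8}\right) + 212 = \frac{15991}{8} + 212 = \frac{17687}{8}$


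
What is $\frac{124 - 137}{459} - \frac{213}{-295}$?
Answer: $\frac{93932}{135405} \approx 0.69371$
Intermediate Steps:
$\frac{124 - 137}{459} - \frac{213}{-295} = \left(-13\right) \frac{1}{459} - - \frac{213}{295} = - \frac{13}{459} + \frac{213}{295} = \frac{93932}{135405}$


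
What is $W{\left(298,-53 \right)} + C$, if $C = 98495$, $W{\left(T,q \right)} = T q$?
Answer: $82701$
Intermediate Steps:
$W{\left(298,-53 \right)} + C = 298 \left(-53\right) + 98495 = -15794 + 98495 = 82701$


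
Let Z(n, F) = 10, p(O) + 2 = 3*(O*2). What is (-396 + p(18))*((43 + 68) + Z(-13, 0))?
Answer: -35090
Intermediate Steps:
p(O) = -2 + 6*O (p(O) = -2 + 3*(O*2) = -2 + 3*(2*O) = -2 + 6*O)
(-396 + p(18))*((43 + 68) + Z(-13, 0)) = (-396 + (-2 + 6*18))*((43 + 68) + 10) = (-396 + (-2 + 108))*(111 + 10) = (-396 + 106)*121 = -290*121 = -35090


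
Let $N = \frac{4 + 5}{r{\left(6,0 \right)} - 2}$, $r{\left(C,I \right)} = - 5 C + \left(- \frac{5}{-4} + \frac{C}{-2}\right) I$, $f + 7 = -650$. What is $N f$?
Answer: $\frac{5913}{32} \approx 184.78$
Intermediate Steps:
$f = -657$ ($f = -7 - 650 = -657$)
$r{\left(C,I \right)} = - 5 C + I \left(\frac{5}{4} - \frac{C}{2}\right)$ ($r{\left(C,I \right)} = - 5 C + \left(\left(-5\right) \left(- \frac{1}{4}\right) + C \left(- \frac{1}{2}\right)\right) I = - 5 C + \left(\frac{5}{4} - \frac{C}{2}\right) I = - 5 C + I \left(\frac{5}{4} - \frac{C}{2}\right)$)
$N = - \frac{9}{32}$ ($N = \frac{4 + 5}{\left(\left(-5\right) 6 + \frac{5}{4} \cdot 0 - 3 \cdot 0\right) - 2} = \frac{9}{\left(-30 + 0 + 0\right) - 2} = \frac{9}{-30 - 2} = \frac{9}{-32} = 9 \left(- \frac{1}{32}\right) = - \frac{9}{32} \approx -0.28125$)
$N f = \left(- \frac{9}{32}\right) \left(-657\right) = \frac{5913}{32}$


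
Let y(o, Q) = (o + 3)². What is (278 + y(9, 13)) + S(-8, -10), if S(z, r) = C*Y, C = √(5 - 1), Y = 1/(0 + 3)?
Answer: 1268/3 ≈ 422.67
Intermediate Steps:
Y = ⅓ (Y = 1/3 = ⅓ ≈ 0.33333)
C = 2 (C = √4 = 2)
S(z, r) = ⅔ (S(z, r) = 2*(⅓) = ⅔)
y(o, Q) = (3 + o)²
(278 + y(9, 13)) + S(-8, -10) = (278 + (3 + 9)²) + ⅔ = (278 + 12²) + ⅔ = (278 + 144) + ⅔ = 422 + ⅔ = 1268/3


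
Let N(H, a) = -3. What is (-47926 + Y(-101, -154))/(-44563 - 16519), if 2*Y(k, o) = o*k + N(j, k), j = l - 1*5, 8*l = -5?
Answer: 80301/122164 ≈ 0.65732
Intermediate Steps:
l = -5/8 (l = (⅛)*(-5) = -5/8 ≈ -0.62500)
j = -45/8 (j = -5/8 - 1*5 = -5/8 - 5 = -45/8 ≈ -5.6250)
Y(k, o) = -3/2 + k*o/2 (Y(k, o) = (o*k - 3)/2 = (k*o - 3)/2 = (-3 + k*o)/2 = -3/2 + k*o/2)
(-47926 + Y(-101, -154))/(-44563 - 16519) = (-47926 + (-3/2 + (½)*(-101)*(-154)))/(-44563 - 16519) = (-47926 + (-3/2 + 7777))/(-61082) = (-47926 + 15551/2)*(-1/61082) = -80301/2*(-1/61082) = 80301/122164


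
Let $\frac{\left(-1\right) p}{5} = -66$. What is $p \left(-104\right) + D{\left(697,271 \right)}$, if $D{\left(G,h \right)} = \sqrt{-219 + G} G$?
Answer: $-34320 + 697 \sqrt{478} \approx -19081.0$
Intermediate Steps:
$D{\left(G,h \right)} = G \sqrt{-219 + G}$
$p = 330$ ($p = \left(-5\right) \left(-66\right) = 330$)
$p \left(-104\right) + D{\left(697,271 \right)} = 330 \left(-104\right) + 697 \sqrt{-219 + 697} = -34320 + 697 \sqrt{478}$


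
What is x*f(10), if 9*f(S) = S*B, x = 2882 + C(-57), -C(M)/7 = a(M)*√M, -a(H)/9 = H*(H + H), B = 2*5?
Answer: 288200/9 + 4548600*I*√57 ≈ 32022.0 + 3.4341e+7*I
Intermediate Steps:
B = 10
a(H) = -18*H² (a(H) = -9*H*(H + H) = -9*H*2*H = -18*H²)
C(M) = 126*M^(5/2) (C(M) = -7*(-18*M²)*√M = -(-126)*M^(5/2) = 126*M^(5/2))
x = 2882 + 409374*I*√57 (x = 2882 + 126*(-57)^(5/2) = 2882 + 126*(3249*I*√57) = 2882 + 409374*I*√57 ≈ 2882.0 + 3.0907e+6*I)
f(S) = 10*S/9 (f(S) = (S*10)/9 = (10*S)/9 = 10*S/9)
x*f(10) = (2882 + 409374*I*√57)*((10/9)*10) = (2882 + 409374*I*√57)*(100/9) = 288200/9 + 4548600*I*√57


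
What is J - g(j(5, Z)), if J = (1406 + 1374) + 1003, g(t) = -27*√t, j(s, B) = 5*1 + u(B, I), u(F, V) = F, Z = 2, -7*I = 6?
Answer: 3783 + 27*√7 ≈ 3854.4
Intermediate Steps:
I = -6/7 (I = -⅐*6 = -6/7 ≈ -0.85714)
j(s, B) = 5 + B (j(s, B) = 5*1 + B = 5 + B)
J = 3783 (J = 2780 + 1003 = 3783)
J - g(j(5, Z)) = 3783 - (-27)*√(5 + 2) = 3783 - (-27)*√7 = 3783 + 27*√7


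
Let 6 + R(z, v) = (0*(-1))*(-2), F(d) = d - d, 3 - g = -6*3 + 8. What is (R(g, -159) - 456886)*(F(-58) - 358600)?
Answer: 163841471200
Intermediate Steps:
g = 13 (g = 3 - (-6*3 + 8) = 3 - (-18 + 8) = 3 - 1*(-10) = 3 + 10 = 13)
F(d) = 0
R(z, v) = -6 (R(z, v) = -6 + (0*(-1))*(-2) = -6 + 0*(-2) = -6 + 0 = -6)
(R(g, -159) - 456886)*(F(-58) - 358600) = (-6 - 456886)*(0 - 358600) = -456892*(-358600) = 163841471200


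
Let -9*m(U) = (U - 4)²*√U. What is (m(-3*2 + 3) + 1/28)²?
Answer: (9 - 1372*I*√3)²/63504 ≈ -88.925 - 0.67358*I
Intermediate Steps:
m(U) = -√U*(-4 + U)²/9 (m(U) = -(U - 4)²*√U/9 = -(-4 + U)²*√U/9 = -√U*(-4 + U)²/9)
(m(-3*2 + 3) + 1/28)² = (-√(-3*2 + 3)*(-4 + (-3*2 + 3))²/9 + 1/28)² = (-√(-6 + 3)*(-4 + (-6 + 3))²/9 + 1/28)² = (-√(-3)*(-4 - 3)²/9 + 1/28)² = (-⅑*I*√3*(-7)² + 1/28)² = (-⅑*I*√3*49 + 1/28)² = (-49*I*√3/9 + 1/28)² = (1/28 - 49*I*√3/9)²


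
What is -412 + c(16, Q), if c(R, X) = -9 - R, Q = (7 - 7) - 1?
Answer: -437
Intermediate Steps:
Q = -1 (Q = 0 - 1 = -1)
-412 + c(16, Q) = -412 + (-9 - 1*16) = -412 + (-9 - 16) = -412 - 25 = -437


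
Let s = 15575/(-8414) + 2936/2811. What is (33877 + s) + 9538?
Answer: 146688831727/3378822 ≈ 43414.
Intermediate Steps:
s = -2725403/3378822 (s = 15575*(-1/8414) + 2936*(1/2811) = -2225/1202 + 2936/2811 = -2725403/3378822 ≈ -0.80661)
(33877 + s) + 9538 = (33877 - 2725403/3378822) + 9538 = 114461627491/3378822 + 9538 = 146688831727/3378822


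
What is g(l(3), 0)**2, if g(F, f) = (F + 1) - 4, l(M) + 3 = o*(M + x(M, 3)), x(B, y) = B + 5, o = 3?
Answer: 729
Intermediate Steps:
x(B, y) = 5 + B
l(M) = 12 + 6*M (l(M) = -3 + 3*(M + (5 + M)) = -3 + 3*(5 + 2*M) = -3 + (15 + 6*M) = 12 + 6*M)
g(F, f) = -3 + F (g(F, f) = (1 + F) - 4 = -3 + F)
g(l(3), 0)**2 = (-3 + (12 + 6*3))**2 = (-3 + (12 + 18))**2 = (-3 + 30)**2 = 27**2 = 729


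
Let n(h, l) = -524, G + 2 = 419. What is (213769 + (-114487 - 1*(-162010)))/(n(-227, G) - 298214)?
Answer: -130646/149369 ≈ -0.87465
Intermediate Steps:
G = 417 (G = -2 + 419 = 417)
(213769 + (-114487 - 1*(-162010)))/(n(-227, G) - 298214) = (213769 + (-114487 - 1*(-162010)))/(-524 - 298214) = (213769 + (-114487 + 162010))/(-298738) = (213769 + 47523)*(-1/298738) = 261292*(-1/298738) = -130646/149369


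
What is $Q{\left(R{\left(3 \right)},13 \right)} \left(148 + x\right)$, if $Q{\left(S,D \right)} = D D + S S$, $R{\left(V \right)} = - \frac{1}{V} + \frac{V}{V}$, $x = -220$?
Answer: $-12200$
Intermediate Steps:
$R{\left(V \right)} = 1 - \frac{1}{V}$ ($R{\left(V \right)} = - \frac{1}{V} + 1 = 1 - \frac{1}{V}$)
$Q{\left(S,D \right)} = D^{2} + S^{2}$
$Q{\left(R{\left(3 \right)},13 \right)} \left(148 + x\right) = \left(13^{2} + \left(\frac{-1 + 3}{3}\right)^{2}\right) \left(148 - 220\right) = \left(169 + \left(\frac{1}{3} \cdot 2\right)^{2}\right) \left(-72\right) = \left(169 + \left(\frac{2}{3}\right)^{2}\right) \left(-72\right) = \left(169 + \frac{4}{9}\right) \left(-72\right) = \frac{1525}{9} \left(-72\right) = -12200$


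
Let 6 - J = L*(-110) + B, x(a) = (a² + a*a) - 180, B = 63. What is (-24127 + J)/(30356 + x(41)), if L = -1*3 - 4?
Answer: -12477/16769 ≈ -0.74405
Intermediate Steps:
x(a) = -180 + 2*a² (x(a) = (a² + a²) - 180 = 2*a² - 180 = -180 + 2*a²)
L = -7 (L = -3 - 4 = -7)
J = -827 (J = 6 - (-7*(-110) + 63) = 6 - (770 + 63) = 6 - 1*833 = 6 - 833 = -827)
(-24127 + J)/(30356 + x(41)) = (-24127 - 827)/(30356 + (-180 + 2*41²)) = -24954/(30356 + (-180 + 2*1681)) = -24954/(30356 + (-180 + 3362)) = -24954/(30356 + 3182) = -24954/33538 = -24954*1/33538 = -12477/16769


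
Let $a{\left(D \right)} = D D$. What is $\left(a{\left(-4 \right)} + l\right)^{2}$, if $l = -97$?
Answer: $6561$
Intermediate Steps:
$a{\left(D \right)} = D^{2}$
$\left(a{\left(-4 \right)} + l\right)^{2} = \left(\left(-4\right)^{2} - 97\right)^{2} = \left(16 - 97\right)^{2} = \left(-81\right)^{2} = 6561$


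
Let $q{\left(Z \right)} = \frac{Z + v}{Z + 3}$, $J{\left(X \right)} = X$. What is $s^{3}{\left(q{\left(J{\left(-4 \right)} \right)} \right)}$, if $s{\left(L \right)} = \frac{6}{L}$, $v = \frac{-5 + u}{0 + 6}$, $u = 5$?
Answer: $\frac{27}{8} \approx 3.375$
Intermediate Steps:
$v = 0$ ($v = \frac{-5 + 5}{0 + 6} = \frac{0}{6} = 0 \cdot \frac{1}{6} = 0$)
$q{\left(Z \right)} = \frac{Z}{3 + Z}$ ($q{\left(Z \right)} = \frac{Z + 0}{Z + 3} = \frac{Z}{3 + Z}$)
$s^{3}{\left(q{\left(J{\left(-4 \right)} \right)} \right)} = \left(\frac{6}{\left(-4\right) \frac{1}{3 - 4}}\right)^{3} = \left(\frac{6}{\left(-4\right) \frac{1}{-1}}\right)^{3} = \left(\frac{6}{\left(-4\right) \left(-1\right)}\right)^{3} = \left(\frac{6}{4}\right)^{3} = \left(6 \cdot \frac{1}{4}\right)^{3} = \left(\frac{3}{2}\right)^{3} = \frac{27}{8}$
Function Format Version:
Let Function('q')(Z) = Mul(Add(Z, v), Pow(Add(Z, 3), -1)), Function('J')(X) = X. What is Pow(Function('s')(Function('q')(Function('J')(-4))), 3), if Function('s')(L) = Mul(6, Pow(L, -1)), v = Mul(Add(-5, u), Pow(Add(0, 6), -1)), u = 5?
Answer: Rational(27, 8) ≈ 3.3750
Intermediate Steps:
v = 0 (v = Mul(Add(-5, 5), Pow(Add(0, 6), -1)) = Mul(0, Pow(6, -1)) = Mul(0, Rational(1, 6)) = 0)
Function('q')(Z) = Mul(Z, Pow(Add(3, Z), -1)) (Function('q')(Z) = Mul(Add(Z, 0), Pow(Add(Z, 3), -1)) = Mul(Z, Pow(Add(3, Z), -1)))
Pow(Function('s')(Function('q')(Function('J')(-4))), 3) = Pow(Mul(6, Pow(Mul(-4, Pow(Add(3, -4), -1)), -1)), 3) = Pow(Mul(6, Pow(Mul(-4, Pow(-1, -1)), -1)), 3) = Pow(Mul(6, Pow(Mul(-4, -1), -1)), 3) = Pow(Mul(6, Pow(4, -1)), 3) = Pow(Mul(6, Rational(1, 4)), 3) = Pow(Rational(3, 2), 3) = Rational(27, 8)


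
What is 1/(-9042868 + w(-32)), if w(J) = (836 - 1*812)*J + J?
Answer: -1/9043668 ≈ -1.1057e-7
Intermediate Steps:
w(J) = 25*J (w(J) = (836 - 812)*J + J = 24*J + J = 25*J)
1/(-9042868 + w(-32)) = 1/(-9042868 + 25*(-32)) = 1/(-9042868 - 800) = 1/(-9043668) = -1/9043668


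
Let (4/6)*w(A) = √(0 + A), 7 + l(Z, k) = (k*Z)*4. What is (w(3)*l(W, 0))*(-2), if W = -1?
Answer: 21*√3 ≈ 36.373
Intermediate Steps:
l(Z, k) = -7 + 4*Z*k (l(Z, k) = -7 + (k*Z)*4 = -7 + (Z*k)*4 = -7 + 4*Z*k)
w(A) = 3*√A/2 (w(A) = 3*√(0 + A)/2 = 3*√A/2)
(w(3)*l(W, 0))*(-2) = ((3*√3/2)*(-7 + 4*(-1)*0))*(-2) = ((3*√3/2)*(-7 + 0))*(-2) = ((3*√3/2)*(-7))*(-2) = -21*√3/2*(-2) = 21*√3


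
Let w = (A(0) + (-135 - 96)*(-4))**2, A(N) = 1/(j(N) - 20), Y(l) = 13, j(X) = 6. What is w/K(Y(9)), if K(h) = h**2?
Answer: 990025/196 ≈ 5051.1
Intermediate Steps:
A(N) = -1/14 (A(N) = 1/(6 - 20) = 1/(-14) = -1/14)
w = 167314225/196 (w = (-1/14 + (-135 - 96)*(-4))**2 = (-1/14 - 231*(-4))**2 = (-1/14 + 924)**2 = (12935/14)**2 = 167314225/196 ≈ 8.5364e+5)
w/K(Y(9)) = 167314225/(196*(13**2)) = (167314225/196)/169 = (167314225/196)*(1/169) = 990025/196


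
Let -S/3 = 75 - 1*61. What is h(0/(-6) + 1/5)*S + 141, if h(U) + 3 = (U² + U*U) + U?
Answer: 6381/25 ≈ 255.24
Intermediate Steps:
h(U) = -3 + U + 2*U² (h(U) = -3 + ((U² + U*U) + U) = -3 + ((U² + U²) + U) = -3 + (2*U² + U) = -3 + (U + 2*U²) = -3 + U + 2*U²)
S = -42 (S = -3*(75 - 1*61) = -3*(75 - 61) = -3*14 = -42)
h(0/(-6) + 1/5)*S + 141 = (-3 + (0/(-6) + 1/5) + 2*(0/(-6) + 1/5)²)*(-42) + 141 = (-3 + (0*(-⅙) + 1*(⅕)) + 2*(0*(-⅙) + 1*(⅕))²)*(-42) + 141 = (-3 + (0 + ⅕) + 2*(0 + ⅕)²)*(-42) + 141 = (-3 + ⅕ + 2*(⅕)²)*(-42) + 141 = (-3 + ⅕ + 2*(1/25))*(-42) + 141 = (-3 + ⅕ + 2/25)*(-42) + 141 = -68/25*(-42) + 141 = 2856/25 + 141 = 6381/25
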